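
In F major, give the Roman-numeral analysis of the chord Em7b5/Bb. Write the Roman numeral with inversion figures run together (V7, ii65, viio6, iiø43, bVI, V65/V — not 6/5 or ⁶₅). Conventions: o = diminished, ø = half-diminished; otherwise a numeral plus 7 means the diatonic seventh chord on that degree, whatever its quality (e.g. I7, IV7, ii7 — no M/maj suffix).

Stacked in thirds the chord is E-G-Bb-D: a half-diminished seventh chord on E.
In F major, E is the leading tone; the diatonic half-diminished seventh chord there is viiø7.
With Bb in the bass the chord is in second inversion, so the figured bass is 43.

viiø43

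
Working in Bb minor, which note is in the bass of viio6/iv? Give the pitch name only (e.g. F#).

The applied chord viio6/iv is rooted on D: D-F-Ab.
The figure 6 means first inversion — the third is in the bass.

F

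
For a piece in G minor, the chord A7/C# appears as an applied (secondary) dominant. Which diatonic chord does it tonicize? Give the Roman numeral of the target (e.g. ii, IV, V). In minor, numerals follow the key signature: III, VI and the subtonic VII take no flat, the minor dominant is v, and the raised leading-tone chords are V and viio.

The chord is a dominant seventh chord on A.
A dominant resolves down a perfect fifth: A → D. In G minor, D is scale degree 5, i.e. V.

V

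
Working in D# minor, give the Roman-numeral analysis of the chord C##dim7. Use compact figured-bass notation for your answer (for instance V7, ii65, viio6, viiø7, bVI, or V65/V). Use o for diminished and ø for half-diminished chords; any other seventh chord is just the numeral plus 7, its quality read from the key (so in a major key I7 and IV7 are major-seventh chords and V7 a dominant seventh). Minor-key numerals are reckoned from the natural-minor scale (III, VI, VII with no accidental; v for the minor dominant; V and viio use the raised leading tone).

viio7

The pitches C##-E#-G#-B form a fully diminished seventh chord rooted on C##.
In D# minor, C## is the leading tone; the diatonic fully diminished seventh chord there is viio7.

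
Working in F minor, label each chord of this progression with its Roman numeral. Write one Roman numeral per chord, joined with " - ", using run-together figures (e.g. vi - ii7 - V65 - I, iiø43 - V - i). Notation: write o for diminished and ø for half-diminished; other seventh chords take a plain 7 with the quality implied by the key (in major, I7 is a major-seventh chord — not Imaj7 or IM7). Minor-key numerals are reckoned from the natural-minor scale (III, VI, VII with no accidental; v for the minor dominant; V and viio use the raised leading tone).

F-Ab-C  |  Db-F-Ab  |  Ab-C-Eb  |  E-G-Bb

i - VI - III - viio

F-Ab-C: minor triad on F = scale degree 1 → i.
Db-F-Ab: root Db is the submediant; major triad there is VI.
Ab-C-Eb: major triad on Ab = scale degree 3 → III.
E-G-Bb has root E, degree 7 in F minor, so viio.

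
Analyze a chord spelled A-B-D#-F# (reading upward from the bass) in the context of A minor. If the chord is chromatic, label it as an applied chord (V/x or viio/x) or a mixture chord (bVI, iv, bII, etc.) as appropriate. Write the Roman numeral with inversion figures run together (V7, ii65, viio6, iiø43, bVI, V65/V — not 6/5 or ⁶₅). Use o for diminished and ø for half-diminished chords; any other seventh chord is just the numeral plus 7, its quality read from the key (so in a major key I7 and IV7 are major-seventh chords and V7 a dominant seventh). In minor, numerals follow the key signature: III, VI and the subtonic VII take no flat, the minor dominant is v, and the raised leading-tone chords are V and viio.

V42/V

The pitches B-D#-F#-A form a dominant seventh chord rooted on B.
B is not a diatonic chord root with this quality in A minor, but it lies a perfect fifth above E (V), so the chord functions as an applied dominant of V.
With A in the bass the chord is in third inversion, so the figured bass is 42.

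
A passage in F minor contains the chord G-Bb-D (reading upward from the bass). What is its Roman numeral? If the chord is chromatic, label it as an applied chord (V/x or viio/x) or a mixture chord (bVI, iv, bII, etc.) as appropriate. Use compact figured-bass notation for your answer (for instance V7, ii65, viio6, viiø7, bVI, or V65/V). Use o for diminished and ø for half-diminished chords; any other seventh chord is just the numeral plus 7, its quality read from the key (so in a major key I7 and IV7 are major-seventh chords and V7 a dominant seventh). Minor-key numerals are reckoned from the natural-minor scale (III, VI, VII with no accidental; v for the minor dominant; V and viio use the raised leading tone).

ii

The pitches G-Bb-D form a minor triad rooted on G.
G is the second degree of F minor. This is the minor supertonic, borrowed from the parallel major (the Dorian ii).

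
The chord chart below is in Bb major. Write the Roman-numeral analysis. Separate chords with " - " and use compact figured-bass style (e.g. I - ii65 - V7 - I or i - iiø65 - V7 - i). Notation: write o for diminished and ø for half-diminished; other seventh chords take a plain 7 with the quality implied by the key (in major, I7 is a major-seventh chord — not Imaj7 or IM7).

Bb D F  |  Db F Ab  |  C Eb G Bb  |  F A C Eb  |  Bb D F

Bb-D-F: major triad on Bb = scale degree 1 → I.
Db-F-Ab: major triad on Db — chromatic; bIII (borrowed from the parallel minor).
C-Eb-G-Bb: minor seventh chord on C = scale degree 2 → ii7.
F-A-C-Eb: root F is the dominant; dominant seventh chord there is V7.
Bb-D-F has root Bb, degree 1 in Bb major, so I.

I - bIII - ii7 - V7 - I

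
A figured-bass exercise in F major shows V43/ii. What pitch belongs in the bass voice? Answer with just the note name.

A

The applied chord V43/ii is rooted on D: D-F#-A-C.
The figure 43 means second inversion — the fifth is in the bass.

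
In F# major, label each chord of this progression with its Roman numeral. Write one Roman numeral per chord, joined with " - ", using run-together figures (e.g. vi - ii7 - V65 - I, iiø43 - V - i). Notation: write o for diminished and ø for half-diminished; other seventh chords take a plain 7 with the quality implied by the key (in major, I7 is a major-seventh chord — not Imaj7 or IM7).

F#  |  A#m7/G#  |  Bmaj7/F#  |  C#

I - iii42 - IV43 - V

F#: root F# is the tonic; major triad there is I.
A#m7/G#: root A# is the mediant; minor seventh chord there is iii42.
Bmaj7/F# has root B, degree 4 in F# major, so IV43.
C#: root C# is the dominant; major triad there is V.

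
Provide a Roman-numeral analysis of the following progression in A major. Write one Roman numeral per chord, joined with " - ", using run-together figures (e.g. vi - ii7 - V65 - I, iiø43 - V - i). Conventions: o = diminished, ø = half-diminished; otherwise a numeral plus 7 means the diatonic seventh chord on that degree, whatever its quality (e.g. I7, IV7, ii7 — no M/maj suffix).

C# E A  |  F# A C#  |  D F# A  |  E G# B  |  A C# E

C#-E-A has root A, degree 1 in A major, so I6.
F#-A-C#: root F# is the submediant; minor triad there is vi.
D-F#-A: root D is the subdominant; major triad there is IV.
E-G#-B: major triad on E = scale degree 5 → V.
A-C#-E: root A is the tonic; major triad there is I.

I6 - vi - IV - V - I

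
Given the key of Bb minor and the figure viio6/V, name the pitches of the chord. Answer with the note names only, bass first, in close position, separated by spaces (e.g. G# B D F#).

G Bb E

The slash marks an applied leading-tone chord: viio of V. In Bb minor, V is F, so the leading tone to it is E, a half step below.
Building a diminished triad on E gives E-G-Bb.
With the 6 figure the chord is in first inversion; from the bass G upward in close position it reads G-Bb-E.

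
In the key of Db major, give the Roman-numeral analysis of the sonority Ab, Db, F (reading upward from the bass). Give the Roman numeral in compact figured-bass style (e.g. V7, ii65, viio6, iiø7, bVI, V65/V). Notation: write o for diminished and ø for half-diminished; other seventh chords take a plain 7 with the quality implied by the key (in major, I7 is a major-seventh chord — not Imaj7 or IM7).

I64

The pitches Db-F-Ab form a major triad rooted on Db.
Db is scale degree 1 in Db major, and a major triad on that degree is written I.
With Ab in the bass the chord is in second inversion, so the figured bass is 64.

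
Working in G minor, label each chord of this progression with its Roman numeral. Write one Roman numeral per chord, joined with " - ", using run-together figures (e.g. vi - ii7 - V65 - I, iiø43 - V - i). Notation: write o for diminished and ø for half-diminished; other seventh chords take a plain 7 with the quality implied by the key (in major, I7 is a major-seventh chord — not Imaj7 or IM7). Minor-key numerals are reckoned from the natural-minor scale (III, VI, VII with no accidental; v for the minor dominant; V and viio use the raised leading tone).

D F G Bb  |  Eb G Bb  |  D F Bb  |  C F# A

i43 - VI - III6 - viio64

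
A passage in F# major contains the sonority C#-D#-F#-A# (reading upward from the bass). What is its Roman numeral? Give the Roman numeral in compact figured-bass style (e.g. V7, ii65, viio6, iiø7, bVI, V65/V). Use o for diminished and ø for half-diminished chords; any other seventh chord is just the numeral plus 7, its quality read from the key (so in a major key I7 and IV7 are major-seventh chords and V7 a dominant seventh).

vi42

The pitches D#-F#-A#-C# form a minor seventh chord rooted on D#.
D# is scale degree 6 in F# major, and a minor seventh chord on that degree is written vi7.
With C# in the bass the chord is in third inversion, so the figured bass is 42.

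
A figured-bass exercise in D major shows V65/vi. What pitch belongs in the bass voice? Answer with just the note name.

The applied chord V65/vi is rooted on F#: F#-A#-C#-E.
The figure 65 means first inversion — the third is in the bass.

A#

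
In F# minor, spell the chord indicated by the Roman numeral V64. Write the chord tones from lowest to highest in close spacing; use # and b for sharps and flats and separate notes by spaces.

G# C# E#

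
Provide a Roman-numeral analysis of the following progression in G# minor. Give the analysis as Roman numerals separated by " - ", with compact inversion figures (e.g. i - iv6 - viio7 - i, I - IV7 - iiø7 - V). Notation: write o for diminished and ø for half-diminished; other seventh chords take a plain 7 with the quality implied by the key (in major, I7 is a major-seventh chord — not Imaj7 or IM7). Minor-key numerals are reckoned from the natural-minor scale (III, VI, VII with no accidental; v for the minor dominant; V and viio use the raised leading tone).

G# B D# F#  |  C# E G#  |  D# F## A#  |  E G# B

G#-B-D#-F#: minor seventh chord on G# = scale degree 1 → i7.
C#-E-G#: minor triad on C# = scale degree 4 → iv.
D#-F##-A#: root D# is the dominant; major triad there is V.
E-G#-B: root E is the submediant; major triad there is VI.

i7 - iv - V - VI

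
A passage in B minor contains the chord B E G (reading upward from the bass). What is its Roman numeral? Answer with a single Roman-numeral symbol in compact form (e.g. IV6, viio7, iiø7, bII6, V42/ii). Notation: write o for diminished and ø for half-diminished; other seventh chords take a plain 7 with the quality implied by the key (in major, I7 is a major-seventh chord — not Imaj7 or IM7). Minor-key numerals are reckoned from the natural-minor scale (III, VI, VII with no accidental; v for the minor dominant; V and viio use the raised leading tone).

iv64

The pitches E-G-B form a minor triad rooted on E.
E is scale degree 4 in B minor, and a minor triad on that degree is written iv.
With B in the bass the chord is in second inversion, so the figured bass is 64.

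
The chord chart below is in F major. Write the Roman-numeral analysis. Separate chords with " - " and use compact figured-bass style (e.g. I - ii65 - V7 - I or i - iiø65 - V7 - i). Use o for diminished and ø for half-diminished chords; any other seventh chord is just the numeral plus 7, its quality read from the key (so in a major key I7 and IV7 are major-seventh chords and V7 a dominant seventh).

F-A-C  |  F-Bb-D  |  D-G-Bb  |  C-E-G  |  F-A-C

F-A-C has root F, degree 1 in F major, so I.
F-Bb-D has root Bb, degree 4 in F major, so IV64.
D-G-Bb: minor triad on G = scale degree 2 → ii64.
C-E-G: root C is the dominant; major triad there is V.
F-A-C: root F is the tonic; major triad there is I.

I - IV64 - ii64 - V - I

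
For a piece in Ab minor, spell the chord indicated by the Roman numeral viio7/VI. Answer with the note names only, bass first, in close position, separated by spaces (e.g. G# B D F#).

The slash marks an applied leading-tone chord: viio of VI. In Ab minor, VI is Fb, so the leading tone to it is Eb, a half step below.
Building a fully diminished seventh chord on Eb gives Eb-Gb-Bbb-Dbb.

Eb Gb Bbb Dbb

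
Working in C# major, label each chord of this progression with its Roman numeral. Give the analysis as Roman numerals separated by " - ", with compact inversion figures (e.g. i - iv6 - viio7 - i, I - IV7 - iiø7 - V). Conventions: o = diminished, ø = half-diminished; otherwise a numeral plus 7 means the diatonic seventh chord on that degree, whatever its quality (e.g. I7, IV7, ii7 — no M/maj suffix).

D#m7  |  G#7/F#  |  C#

ii7 - V42 - I

D#m7: minor seventh chord on D# = scale degree 2 → ii7.
G#7/F#: root G# is the dominant; dominant seventh chord there is V42.
C#: major triad on C# = scale degree 1 → I.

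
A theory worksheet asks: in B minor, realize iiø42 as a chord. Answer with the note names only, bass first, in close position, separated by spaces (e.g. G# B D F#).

In B minor, the supertonic is C#, and the diatonic chord built there is a half-diminished seventh chord.
Stacking thirds from C# gives C#-E-G-B.
With the 42 figure the chord is in third inversion; from the bass B upward in close position it reads B-C#-E-G.

B C# E G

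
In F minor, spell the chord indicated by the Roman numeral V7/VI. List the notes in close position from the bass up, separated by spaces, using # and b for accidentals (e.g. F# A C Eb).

The slash means an applied dominant: we want the dominant of VI. In F minor, VI is Db major, and its dominant is built on Ab.
Building a dominant seventh chord on Ab gives Ab-C-Eb-Gb.

Ab C Eb Gb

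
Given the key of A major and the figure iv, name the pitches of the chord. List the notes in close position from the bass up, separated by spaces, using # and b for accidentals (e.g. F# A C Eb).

D F A

Scale degree 4 in A major is D; here the chord built on it is altered to a minor triad. iv is the minor subdominant, borrowed from the parallel minor.
So the chord is D-F-A.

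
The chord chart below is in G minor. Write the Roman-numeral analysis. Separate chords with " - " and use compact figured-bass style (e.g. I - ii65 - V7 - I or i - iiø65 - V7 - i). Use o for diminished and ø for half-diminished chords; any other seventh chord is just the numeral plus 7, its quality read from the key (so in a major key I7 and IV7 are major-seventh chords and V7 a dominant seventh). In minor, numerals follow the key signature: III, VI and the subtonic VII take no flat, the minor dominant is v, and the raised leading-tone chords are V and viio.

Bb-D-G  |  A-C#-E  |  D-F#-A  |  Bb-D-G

i6 - V/V - V - i6

Bb-D-G has root G, degree 1 in G minor, so i6.
A-C#-E: chromatic; A is V of V, so V/V.
D-F#-A has root D, degree 5 in G minor, so V.
Bb-D-G has root G, degree 1 in G minor, so i6.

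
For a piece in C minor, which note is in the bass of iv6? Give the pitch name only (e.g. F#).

iv in C minor has root F; the chord is F-Ab-C.
The figure 6 means first inversion — the third is in the bass.

Ab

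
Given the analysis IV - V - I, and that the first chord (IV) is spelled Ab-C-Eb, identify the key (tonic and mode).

Eb major

The chord Ab is a major triad rooted on Ab; its label is IV.
IV on Ab implies Ab is the subdominant; that puts the tonic at Eb, and the uppercase numeral fits major mode.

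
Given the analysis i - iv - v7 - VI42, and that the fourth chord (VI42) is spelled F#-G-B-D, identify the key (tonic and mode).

The chord Gmaj7/F# is a major seventh chord rooted on G; its label is VI42.
Counting down 5 scale steps from G places the tonic on B; a major seventh chord on degree 6 is diatonic only in minor.

B minor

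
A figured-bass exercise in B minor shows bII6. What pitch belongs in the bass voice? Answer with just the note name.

bII in B minor has root C; the chord is C-E-G.
The figure 6 means first inversion — the third is in the bass.

E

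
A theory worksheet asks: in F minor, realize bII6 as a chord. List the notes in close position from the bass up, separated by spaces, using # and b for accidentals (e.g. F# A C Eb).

Bb Db Gb

bII6 is the Neapolitan sixth — a major triad on the lowered second degree, here in its customary first inversion. In F minor that root is Gb.
So the chord is Gb-Bb-Db, a major triad.
With the 6 figure the chord is in first inversion; from the bass Bb upward in close position it reads Bb-Db-Gb.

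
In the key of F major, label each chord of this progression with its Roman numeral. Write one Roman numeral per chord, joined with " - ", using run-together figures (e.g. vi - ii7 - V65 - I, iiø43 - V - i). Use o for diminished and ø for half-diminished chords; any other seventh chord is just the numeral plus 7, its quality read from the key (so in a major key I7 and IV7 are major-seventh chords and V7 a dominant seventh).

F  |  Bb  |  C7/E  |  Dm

F: major triad on F = scale degree 1 → I.
Bb has root Bb, degree 4 in F major, so IV.
C7/E: root C is the dominant; dominant seventh chord there is V65.
Dm has root D, degree 6 in F major, so vi.

I - IV - V65 - vi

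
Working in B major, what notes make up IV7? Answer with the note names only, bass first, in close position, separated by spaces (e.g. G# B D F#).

The numeral's case and figure indicate a major seventh chord. In B major its root, the subdominant, is E.
That chord is spelled E-G#-B-D#.

E G# B D#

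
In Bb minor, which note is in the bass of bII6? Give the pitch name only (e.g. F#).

Eb

bII in Bb minor has root Cb; the chord is Cb-Eb-Gb.
The figure 6 means first inversion — the third is in the bass.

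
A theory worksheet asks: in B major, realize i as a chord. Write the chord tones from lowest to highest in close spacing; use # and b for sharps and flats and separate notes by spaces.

Scale degree 1 in B major is B; here the chord built on it is altered to a minor triad. i is the minor tonic, borrowed from the parallel minor.
So the chord is B-D-F#, a minor triad.

B D F#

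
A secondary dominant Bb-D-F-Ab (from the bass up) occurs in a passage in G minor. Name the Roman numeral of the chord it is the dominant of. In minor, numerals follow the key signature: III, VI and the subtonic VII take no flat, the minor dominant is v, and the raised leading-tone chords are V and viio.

VI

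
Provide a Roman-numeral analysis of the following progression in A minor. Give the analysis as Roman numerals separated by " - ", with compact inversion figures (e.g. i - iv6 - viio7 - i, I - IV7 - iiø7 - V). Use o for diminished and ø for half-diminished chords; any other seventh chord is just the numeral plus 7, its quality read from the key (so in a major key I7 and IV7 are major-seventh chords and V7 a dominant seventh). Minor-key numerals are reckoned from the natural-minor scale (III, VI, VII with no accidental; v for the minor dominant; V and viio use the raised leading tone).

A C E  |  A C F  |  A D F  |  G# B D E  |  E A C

A-C-E: root A is the tonic; minor triad there is i.
A-C-F has root F, degree 6 in A minor, so VI6.
A-D-F: minor triad on D = scale degree 4 → iv64.
G#-B-D-E: dominant seventh chord on E = scale degree 5 → V65.
E-A-C: minor triad on A = scale degree 1 → i64.

i - VI6 - iv64 - V65 - i64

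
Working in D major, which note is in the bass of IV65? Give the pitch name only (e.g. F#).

IV in D major has root G; the chord is G-B-D-F#.
The figure 65 means first inversion — the third is in the bass.

B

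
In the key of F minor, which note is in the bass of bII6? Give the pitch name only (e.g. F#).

Bb

bII in F minor has root Gb; the chord is Gb-Bb-Db.
The figure 6 means first inversion — the third is in the bass.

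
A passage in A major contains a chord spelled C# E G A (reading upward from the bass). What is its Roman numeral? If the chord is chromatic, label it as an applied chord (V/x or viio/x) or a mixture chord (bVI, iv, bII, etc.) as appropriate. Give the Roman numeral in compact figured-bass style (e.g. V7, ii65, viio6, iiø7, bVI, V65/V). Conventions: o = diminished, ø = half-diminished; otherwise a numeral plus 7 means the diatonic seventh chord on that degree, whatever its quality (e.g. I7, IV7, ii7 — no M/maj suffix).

V65/IV

Stacked in thirds the chord is A-C#-E-G: a dominant seventh chord on A.
A is not a diatonic chord root with this quality in A major, but it lies a perfect fifth above D (IV), so the chord functions as an applied dominant of IV.
With C# in the bass the chord is in first inversion, so the figured bass is 65.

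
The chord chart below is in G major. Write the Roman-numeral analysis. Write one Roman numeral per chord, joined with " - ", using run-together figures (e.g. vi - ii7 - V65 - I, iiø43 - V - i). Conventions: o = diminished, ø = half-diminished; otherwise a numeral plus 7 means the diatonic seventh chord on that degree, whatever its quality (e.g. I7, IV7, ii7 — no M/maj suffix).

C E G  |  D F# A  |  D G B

IV - V - I64

C-E-G: major triad on C = scale degree 4 → IV.
D-F#-A: major triad on D = scale degree 5 → V.
D-G-B has root G, degree 1 in G major, so I64.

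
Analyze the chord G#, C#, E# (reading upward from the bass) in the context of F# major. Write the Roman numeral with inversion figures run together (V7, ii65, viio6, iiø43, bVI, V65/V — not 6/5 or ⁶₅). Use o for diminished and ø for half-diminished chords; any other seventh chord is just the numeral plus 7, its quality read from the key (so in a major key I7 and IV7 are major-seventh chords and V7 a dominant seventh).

V64

Stacked in thirds the chord is C#-E#-G#: a major triad on C#.
C# is scale degree 5 in F# major, and a major triad on that degree is written V.
With G# in the bass the chord is in second inversion, so the figured bass is 64.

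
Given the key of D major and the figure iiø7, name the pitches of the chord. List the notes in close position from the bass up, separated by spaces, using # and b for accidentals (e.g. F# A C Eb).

iiø7 is the half-diminished supertonic seventh, borrowed from the parallel minor. In D major that root is E.
So the chord is E-G-Bb-D.

E G Bb D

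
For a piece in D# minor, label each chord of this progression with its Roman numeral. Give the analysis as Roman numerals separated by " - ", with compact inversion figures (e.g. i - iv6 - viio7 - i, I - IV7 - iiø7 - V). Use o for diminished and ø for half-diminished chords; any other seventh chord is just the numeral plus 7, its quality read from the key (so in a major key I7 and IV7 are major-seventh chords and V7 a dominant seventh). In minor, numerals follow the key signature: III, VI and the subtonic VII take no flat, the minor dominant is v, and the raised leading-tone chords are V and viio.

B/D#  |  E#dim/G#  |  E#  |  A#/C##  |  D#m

VI6 - iio6 - V/V - V6 - i

B/D# has root B, degree 6 in D# minor, so VI6.
E#dim/G#: diminished triad on E# = scale degree 2 → iio6.
E#: chromatic; E# is V of V, so V/V.
A#/C##: root A# is the dominant; major triad there is V6.
D#m: root D# is the tonic; minor triad there is i.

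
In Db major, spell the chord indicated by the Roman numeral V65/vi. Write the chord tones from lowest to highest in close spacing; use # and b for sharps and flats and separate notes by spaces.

A C Eb F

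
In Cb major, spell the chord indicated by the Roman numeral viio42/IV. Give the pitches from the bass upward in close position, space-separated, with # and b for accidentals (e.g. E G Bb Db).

viio42/IV is a secondary leading-tone chord. The target IV is Fb in Cb major; the applied chord is rooted a semitone below, on Eb.
Building a fully diminished seventh chord on Eb gives Eb-Gb-Bbb-Dbb.
With the 42 figure the chord is in third inversion; from the bass Dbb upward in close position it reads Dbb-Eb-Gb-Bbb.

Dbb Eb Gb Bbb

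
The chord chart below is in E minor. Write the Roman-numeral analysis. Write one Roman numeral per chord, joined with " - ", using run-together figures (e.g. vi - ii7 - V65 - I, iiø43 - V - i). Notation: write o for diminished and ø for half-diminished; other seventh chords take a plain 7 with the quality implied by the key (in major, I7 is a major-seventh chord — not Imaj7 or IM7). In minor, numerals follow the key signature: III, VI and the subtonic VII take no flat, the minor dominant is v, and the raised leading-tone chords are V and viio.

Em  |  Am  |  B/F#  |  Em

i - iv - V64 - i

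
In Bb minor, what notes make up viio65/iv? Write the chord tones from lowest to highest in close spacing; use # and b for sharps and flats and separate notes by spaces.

viio65/iv is a secondary leading-tone chord. The target iv is Eb in Bb minor; the applied chord is rooted a semitone below, on D.
Building a fully diminished seventh chord on D gives D-F-Ab-Cb.
With the 65 figure the chord is in first inversion; from the bass F upward in close position it reads F-Ab-Cb-D.

F Ab Cb D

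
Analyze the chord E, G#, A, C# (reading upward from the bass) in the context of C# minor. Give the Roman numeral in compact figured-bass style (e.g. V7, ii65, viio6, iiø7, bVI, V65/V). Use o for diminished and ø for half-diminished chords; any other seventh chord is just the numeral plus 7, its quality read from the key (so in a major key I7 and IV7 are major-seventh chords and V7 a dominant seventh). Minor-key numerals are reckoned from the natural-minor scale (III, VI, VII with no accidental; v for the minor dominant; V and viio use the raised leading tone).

Stacked in thirds the chord is A-C#-E-G#: a major seventh chord on A.
In C# minor, A is the submediant; the diatonic major seventh chord there is VI7.
With E in the bass the chord is in second inversion, so the figured bass is 43.

VI43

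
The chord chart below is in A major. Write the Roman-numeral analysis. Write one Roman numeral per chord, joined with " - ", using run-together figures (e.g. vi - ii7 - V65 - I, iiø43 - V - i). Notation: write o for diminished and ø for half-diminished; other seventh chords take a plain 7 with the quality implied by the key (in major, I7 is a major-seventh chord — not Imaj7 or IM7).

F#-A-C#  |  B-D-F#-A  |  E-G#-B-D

vi - ii7 - V7

F#-A-C#: root F# is the submediant; minor triad there is vi.
B-D-F#-A has root B, degree 2 in A major, so ii7.
E-G#-B-D has root E, degree 5 in A major, so V7.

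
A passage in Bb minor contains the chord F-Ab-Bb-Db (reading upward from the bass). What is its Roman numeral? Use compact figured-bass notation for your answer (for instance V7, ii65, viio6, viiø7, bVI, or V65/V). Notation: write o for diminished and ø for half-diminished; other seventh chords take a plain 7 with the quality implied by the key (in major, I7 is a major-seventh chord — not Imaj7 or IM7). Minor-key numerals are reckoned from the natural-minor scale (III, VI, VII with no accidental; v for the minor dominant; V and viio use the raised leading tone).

Stacked in thirds the chord is Bb-Db-F-Ab: a minor seventh chord on Bb.
Bb is scale degree 1 in Bb minor, and a minor seventh chord on that degree is written i7.
With F in the bass the chord is in second inversion, so the figured bass is 43.

i43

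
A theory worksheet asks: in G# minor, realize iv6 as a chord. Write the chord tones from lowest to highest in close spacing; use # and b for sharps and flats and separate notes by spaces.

The numeral's case and figure indicate a minor triad. In G# minor its root, the fourth degree, is C#.
Stacking thirds from C# gives C#-E-G#.
With the 6 figure the chord is in first inversion; from the bass E upward in close position it reads E-G#-C#.

E G# C#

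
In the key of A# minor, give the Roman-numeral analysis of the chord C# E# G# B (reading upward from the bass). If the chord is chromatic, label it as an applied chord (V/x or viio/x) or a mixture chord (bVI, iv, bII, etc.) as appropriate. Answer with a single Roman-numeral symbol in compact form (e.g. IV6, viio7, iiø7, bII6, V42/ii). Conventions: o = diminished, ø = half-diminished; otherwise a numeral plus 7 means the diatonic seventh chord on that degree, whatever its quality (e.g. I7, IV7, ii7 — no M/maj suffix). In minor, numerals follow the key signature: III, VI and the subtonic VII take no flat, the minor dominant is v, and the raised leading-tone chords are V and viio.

V7/VI

The pitches C#-E#-G#-B form a dominant seventh chord rooted on C#.
C# is not a diatonic chord root with this quality in A# minor, but it lies a perfect fifth above F# (VI), so the chord functions as an applied dominant of VI.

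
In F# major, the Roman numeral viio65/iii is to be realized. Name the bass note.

The applied chord viio65/iii is rooted on G##: G##-B#-D#-F#.
The figure 65 means first inversion — the third is in the bass.

B#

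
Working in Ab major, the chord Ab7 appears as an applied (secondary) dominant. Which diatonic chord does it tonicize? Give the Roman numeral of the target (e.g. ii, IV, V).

IV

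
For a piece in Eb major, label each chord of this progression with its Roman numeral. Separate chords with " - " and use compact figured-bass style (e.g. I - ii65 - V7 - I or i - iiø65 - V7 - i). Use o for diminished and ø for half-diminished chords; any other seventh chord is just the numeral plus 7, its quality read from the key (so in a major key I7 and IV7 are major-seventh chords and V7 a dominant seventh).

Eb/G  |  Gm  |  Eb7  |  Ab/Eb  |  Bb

I6 - iii - V7/IV - IV64 - V

Eb/G has root Eb, degree 1 in Eb major, so I6.
Gm: root G is the mediant; minor triad there is iii.
Eb7: a dominant seventh chord on Eb, the applied dominant of IV → V7/IV.
Ab/Eb has root Ab, degree 4 in Eb major, so IV64.
Bb: root Bb is the dominant; major triad there is V.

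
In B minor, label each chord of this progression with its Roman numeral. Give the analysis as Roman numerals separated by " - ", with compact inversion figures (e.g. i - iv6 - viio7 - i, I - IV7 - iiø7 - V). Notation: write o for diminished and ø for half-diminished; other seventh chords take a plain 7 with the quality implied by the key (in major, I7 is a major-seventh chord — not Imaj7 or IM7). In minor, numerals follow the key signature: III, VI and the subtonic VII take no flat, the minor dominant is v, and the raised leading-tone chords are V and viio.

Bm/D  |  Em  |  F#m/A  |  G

i6 - iv - v6 - VI

Bm/D: root B is the tonic; minor triad there is i6.
Em: root E is the subdominant; minor triad there is iv.
F#m/A: root F# is the dominant; minor triad there is v6.
G has root G, degree 6 in B minor, so VI.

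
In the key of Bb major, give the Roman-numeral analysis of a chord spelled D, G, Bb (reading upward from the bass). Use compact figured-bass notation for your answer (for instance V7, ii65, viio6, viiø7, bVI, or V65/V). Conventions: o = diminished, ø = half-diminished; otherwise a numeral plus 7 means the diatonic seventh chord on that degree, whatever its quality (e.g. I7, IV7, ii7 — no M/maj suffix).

vi64

Stacked in thirds the chord is G-Bb-D: a minor triad on G.
G is scale degree 6 in Bb major, and a minor triad on that degree is written vi.
With D in the bass the chord is in second inversion, so the figured bass is 64.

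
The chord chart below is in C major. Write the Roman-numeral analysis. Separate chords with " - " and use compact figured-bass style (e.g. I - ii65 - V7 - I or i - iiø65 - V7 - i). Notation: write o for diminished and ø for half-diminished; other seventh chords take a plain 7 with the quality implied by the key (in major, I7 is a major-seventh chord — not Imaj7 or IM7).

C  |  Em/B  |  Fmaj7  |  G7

I - iii64 - IV7 - V7

C has root C, degree 1 in C major, so I.
Em/B: root E is the mediant; minor triad there is iii64.
Fmaj7 has root F, degree 4 in C major, so IV7.
G7: root G is the dominant; dominant seventh chord there is V7.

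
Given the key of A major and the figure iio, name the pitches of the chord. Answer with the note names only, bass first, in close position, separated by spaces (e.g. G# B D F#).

B D F

iio is the diminished supertonic triad, borrowed from the parallel minor. In A major that root is B.
So the chord is B-D-F, a diminished triad.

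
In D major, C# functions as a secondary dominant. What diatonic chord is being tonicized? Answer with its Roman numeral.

The chord is a major triad on C#.
A dominant resolves down a perfect fifth: C# → F#. In D major, F# is scale degree 3, i.e. iii.

iii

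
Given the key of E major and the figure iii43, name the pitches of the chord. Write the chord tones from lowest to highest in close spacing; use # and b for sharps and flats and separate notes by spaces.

In E major, scale degree 3 is G#, and the diatonic chord built there is a minor seventh chord.
That chord is spelled G#-B-D#-F#.
With the 43 figure the chord is in second inversion; from the bass D# upward in close position it reads D#-F#-G#-B.

D# F# G# B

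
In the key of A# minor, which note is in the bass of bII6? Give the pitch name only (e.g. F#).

bII in A# minor has root B; the chord is B-D#-F#.
The figure 6 means first inversion — the third is in the bass.

D#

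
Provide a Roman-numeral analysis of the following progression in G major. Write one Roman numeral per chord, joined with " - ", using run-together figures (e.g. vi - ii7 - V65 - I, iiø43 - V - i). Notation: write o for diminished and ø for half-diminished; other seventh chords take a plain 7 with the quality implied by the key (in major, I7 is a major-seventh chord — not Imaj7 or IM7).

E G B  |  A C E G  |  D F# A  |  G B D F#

vi - ii7 - V - I7

E-G-B has root E, degree 6 in G major, so vi.
A-C-E-G: root A is the supertonic; minor seventh chord there is ii7.
D-F#-A: major triad on D = scale degree 5 → V.
G-B-D-F#: major seventh chord on G = scale degree 1 → I7.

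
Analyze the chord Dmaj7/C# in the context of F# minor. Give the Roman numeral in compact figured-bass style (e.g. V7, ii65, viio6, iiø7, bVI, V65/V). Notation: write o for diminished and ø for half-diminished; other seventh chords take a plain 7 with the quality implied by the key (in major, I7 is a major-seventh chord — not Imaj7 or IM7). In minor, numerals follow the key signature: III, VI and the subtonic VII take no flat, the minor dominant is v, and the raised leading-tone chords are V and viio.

Stacked in thirds the chord is D-F#-A-C#: a major seventh chord on D.
In F# minor, D is the submediant; the diatonic major seventh chord there is VI7.
With C# in the bass the chord is in third inversion, so the figured bass is 42.

VI42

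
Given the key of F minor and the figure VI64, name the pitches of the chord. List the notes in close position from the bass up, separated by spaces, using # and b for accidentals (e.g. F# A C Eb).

In F minor, scale degree 6 is Db, and the diatonic chord built there is a major triad.
Stacking thirds from Db gives Db-F-Ab.
The figured bass 64 indicates second inversion, placing the fifth (Ab) in the bass: Ab-Db-F.

Ab Db F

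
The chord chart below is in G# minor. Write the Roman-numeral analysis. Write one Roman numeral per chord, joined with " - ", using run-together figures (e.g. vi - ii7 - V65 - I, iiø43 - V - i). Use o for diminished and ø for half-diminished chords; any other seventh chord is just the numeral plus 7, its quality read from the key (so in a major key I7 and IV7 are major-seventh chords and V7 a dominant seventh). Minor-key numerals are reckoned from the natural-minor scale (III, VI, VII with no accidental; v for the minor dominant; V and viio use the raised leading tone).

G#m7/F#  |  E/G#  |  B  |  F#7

i42 - VI6 - III - VII7

G#m7/F# has root G#, degree 1 in G# minor, so i42.
E/G#: major triad on E = scale degree 6 → VI6.
B has root B, degree 3 in G# minor, so III.
F#7: dominant seventh chord on F# = scale degree 7 → VII7.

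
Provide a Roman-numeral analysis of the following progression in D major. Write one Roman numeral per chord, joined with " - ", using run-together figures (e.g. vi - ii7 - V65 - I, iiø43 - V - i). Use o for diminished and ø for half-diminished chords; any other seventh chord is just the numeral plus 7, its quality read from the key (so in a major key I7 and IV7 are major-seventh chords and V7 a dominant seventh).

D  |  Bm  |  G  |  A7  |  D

D: root D is the tonic; major triad there is I.
Bm has root B, degree 6 in D major, so vi.
G: major triad on G = scale degree 4 → IV.
A7: root A is the dominant; dominant seventh chord there is V7.
D has root D, degree 1 in D major, so I.

I - vi - IV - V7 - I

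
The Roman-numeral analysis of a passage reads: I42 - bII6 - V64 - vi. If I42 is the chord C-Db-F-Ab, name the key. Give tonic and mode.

I42 is given as C-Db-F-Ab — a major seventh chord with root Db.
If Db is scale degree 1 and the mode makes that degree carry a major seventh chord, the tonic is Db and the mode is major.

Db major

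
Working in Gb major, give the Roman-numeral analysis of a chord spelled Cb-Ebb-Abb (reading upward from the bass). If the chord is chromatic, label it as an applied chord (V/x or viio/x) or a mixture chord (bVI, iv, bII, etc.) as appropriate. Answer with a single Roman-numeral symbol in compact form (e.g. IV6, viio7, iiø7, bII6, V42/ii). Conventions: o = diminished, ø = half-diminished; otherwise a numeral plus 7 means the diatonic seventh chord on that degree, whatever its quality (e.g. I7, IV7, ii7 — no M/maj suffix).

The pitches Abb-Cb-Ebb form a major triad rooted on Abb.
Abb is the lowered second degree of Gb major (diatonic 2 would be Ab). This is the Neapolitan sixth — a major triad on the lowered second degree, here in its customary first inversion.
With Cb in the bass the chord is in first inversion, so the figured bass is 6.

bII6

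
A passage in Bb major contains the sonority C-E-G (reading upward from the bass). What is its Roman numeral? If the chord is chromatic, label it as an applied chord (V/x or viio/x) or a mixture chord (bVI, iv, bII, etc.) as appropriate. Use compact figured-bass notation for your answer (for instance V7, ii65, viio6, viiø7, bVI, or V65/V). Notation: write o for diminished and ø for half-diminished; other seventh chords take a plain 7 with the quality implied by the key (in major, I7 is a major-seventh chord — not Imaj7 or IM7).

V/V

The pitches C-E-G form a major triad rooted on C.
C is not a diatonic chord root with this quality in Bb major, but it lies a perfect fifth above F (V), so the chord functions as an applied dominant of V.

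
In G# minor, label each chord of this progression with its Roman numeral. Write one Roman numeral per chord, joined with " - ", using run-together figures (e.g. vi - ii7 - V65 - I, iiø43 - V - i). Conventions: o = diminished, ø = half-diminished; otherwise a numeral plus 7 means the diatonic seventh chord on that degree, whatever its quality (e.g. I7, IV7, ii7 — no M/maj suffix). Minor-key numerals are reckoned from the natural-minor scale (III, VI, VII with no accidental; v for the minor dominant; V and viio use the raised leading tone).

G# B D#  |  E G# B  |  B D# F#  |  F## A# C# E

G#-B-D#: root G# is the tonic; minor triad there is i.
E-G#-B has root E, degree 6 in G# minor, so VI.
B-D#-F#: major triad on B = scale degree 3 → III.
F##-A#-C#-E: root F## is the leading tone; fully diminished seventh chord there is viio7.

i - VI - III - viio7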